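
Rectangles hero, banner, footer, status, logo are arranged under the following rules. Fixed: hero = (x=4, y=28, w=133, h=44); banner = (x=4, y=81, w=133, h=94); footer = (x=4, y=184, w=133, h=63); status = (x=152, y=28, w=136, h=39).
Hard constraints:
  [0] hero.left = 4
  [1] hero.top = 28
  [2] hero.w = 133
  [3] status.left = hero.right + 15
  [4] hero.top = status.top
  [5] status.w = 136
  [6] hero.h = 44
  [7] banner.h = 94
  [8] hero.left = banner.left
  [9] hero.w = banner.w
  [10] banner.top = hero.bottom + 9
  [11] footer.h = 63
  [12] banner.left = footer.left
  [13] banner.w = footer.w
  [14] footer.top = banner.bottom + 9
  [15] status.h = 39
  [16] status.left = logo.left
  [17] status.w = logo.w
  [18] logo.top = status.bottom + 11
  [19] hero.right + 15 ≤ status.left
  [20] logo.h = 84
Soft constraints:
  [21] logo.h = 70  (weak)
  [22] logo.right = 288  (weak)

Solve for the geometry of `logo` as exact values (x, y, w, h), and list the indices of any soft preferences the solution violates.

logo = (x=152, y=78, w=136, h=84)
violated soft preferences: 21

1. logo.x = 152  [status.left = logo.left]
2. logo.w = 136  [status.w = logo.w]
3. logo.y = 78  [logo.top = status.bottom + 11]
4. logo.h = 84  [logo.h = 84]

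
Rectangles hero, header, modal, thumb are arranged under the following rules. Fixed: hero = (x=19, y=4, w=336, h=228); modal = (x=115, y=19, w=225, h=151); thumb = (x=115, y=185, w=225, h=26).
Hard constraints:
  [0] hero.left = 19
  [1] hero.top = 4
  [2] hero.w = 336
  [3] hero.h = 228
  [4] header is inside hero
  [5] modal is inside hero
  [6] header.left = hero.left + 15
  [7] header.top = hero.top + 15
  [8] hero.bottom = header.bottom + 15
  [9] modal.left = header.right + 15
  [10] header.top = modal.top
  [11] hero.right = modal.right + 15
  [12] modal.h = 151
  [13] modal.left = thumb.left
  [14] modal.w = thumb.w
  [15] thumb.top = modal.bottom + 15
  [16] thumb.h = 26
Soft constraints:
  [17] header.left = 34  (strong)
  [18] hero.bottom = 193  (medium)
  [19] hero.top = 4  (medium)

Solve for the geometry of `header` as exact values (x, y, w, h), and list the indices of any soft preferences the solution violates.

1. header.x = 34  [header.left = hero.left + 15]
2. header.y = 19  [header.top = hero.top + 15]
3. header.h = 198  [hero.bottom = header.bottom + 15]
4. header.w = 66  [modal.left = header.right + 15]

header = (x=34, y=19, w=66, h=198)
violated soft preferences: 18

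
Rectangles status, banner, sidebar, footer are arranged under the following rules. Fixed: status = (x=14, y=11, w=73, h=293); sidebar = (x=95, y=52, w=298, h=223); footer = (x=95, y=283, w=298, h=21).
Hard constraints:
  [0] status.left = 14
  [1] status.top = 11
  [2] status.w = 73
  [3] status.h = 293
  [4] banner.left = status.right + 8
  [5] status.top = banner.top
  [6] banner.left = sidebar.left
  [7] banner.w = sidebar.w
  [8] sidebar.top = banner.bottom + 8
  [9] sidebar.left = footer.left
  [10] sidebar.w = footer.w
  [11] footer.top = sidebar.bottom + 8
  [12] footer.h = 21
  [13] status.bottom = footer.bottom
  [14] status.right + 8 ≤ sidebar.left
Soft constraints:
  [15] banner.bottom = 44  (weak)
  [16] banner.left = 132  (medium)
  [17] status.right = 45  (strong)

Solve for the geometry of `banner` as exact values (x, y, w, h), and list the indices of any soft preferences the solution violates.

1. banner.x = 95  [banner.left = status.right + 8]
2. banner.y = 11  [status.top = banner.top]
3. banner.w = 298  [banner.w = sidebar.w]
4. banner.h = 33  [sidebar.top = banner.bottom + 8]

banner = (x=95, y=11, w=298, h=33)
violated soft preferences: 16, 17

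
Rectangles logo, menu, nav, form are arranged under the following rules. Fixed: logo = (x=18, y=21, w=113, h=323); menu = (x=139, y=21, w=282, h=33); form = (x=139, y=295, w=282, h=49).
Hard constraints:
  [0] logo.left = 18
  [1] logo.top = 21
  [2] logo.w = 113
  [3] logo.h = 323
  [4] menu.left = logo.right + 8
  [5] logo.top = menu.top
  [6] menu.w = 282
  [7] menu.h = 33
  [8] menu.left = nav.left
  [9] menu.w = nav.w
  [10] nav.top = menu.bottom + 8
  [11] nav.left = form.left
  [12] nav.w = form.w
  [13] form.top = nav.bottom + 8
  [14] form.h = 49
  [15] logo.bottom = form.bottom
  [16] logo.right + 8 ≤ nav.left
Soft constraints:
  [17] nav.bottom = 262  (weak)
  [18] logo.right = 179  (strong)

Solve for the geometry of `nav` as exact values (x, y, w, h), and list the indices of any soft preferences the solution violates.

nav = (x=139, y=62, w=282, h=225)
violated soft preferences: 17, 18

1. nav.x = 139  [menu.left = nav.left]
2. nav.w = 282  [menu.w = nav.w]
3. nav.y = 62  [nav.top = menu.bottom + 8]
4. nav.h = 225  [form.top = nav.bottom + 8]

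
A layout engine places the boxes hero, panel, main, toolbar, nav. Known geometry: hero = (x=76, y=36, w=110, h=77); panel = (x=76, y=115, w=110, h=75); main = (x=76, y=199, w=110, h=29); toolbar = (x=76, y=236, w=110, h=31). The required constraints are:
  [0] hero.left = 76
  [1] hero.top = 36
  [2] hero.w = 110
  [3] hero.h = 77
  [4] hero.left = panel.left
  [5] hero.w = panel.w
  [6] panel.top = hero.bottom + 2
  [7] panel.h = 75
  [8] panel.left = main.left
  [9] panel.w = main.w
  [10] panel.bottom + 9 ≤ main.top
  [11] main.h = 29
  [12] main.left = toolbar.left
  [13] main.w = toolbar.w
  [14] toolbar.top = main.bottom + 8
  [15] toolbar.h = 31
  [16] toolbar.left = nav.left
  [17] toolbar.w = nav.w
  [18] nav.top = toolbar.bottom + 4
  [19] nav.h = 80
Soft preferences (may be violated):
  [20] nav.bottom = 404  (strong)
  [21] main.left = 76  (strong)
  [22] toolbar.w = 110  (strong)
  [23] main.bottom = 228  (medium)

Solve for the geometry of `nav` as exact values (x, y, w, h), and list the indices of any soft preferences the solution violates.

nav = (x=76, y=271, w=110, h=80)
violated soft preferences: 20

1. nav.x = 76  [toolbar.left = nav.left]
2. nav.w = 110  [toolbar.w = nav.w]
3. nav.y = 271  [nav.top = toolbar.bottom + 4]
4. nav.h = 80  [nav.h = 80]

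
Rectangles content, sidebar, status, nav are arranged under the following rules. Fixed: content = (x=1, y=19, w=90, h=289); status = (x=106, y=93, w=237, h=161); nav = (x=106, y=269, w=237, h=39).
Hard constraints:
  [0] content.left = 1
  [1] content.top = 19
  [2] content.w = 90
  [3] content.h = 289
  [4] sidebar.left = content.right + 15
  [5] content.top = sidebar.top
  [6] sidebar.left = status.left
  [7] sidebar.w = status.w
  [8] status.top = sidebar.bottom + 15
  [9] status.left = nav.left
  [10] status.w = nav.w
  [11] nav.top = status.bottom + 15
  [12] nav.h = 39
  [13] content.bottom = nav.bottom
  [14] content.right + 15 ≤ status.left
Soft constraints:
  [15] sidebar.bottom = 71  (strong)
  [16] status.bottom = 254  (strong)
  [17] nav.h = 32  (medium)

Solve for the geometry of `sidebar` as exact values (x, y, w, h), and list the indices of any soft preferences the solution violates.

1. sidebar.x = 106  [sidebar.left = content.right + 15]
2. sidebar.y = 19  [content.top = sidebar.top]
3. sidebar.w = 237  [sidebar.w = status.w]
4. sidebar.h = 59  [status.top = sidebar.bottom + 15]

sidebar = (x=106, y=19, w=237, h=59)
violated soft preferences: 15, 17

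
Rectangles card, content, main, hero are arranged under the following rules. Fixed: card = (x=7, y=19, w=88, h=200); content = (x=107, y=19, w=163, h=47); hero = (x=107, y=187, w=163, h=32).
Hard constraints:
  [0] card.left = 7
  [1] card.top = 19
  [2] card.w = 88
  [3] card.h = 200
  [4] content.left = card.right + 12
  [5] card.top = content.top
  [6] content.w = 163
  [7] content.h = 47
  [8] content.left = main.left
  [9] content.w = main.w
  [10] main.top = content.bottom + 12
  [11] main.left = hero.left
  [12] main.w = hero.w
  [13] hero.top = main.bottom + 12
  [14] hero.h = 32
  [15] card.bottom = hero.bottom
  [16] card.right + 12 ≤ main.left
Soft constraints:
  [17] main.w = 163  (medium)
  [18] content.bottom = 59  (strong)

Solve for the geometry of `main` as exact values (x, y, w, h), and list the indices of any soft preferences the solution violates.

1. main.x = 107  [content.left = main.left]
2. main.w = 163  [content.w = main.w]
3. main.y = 78  [main.top = content.bottom + 12]
4. main.h = 97  [hero.top = main.bottom + 12]

main = (x=107, y=78, w=163, h=97)
violated soft preferences: 18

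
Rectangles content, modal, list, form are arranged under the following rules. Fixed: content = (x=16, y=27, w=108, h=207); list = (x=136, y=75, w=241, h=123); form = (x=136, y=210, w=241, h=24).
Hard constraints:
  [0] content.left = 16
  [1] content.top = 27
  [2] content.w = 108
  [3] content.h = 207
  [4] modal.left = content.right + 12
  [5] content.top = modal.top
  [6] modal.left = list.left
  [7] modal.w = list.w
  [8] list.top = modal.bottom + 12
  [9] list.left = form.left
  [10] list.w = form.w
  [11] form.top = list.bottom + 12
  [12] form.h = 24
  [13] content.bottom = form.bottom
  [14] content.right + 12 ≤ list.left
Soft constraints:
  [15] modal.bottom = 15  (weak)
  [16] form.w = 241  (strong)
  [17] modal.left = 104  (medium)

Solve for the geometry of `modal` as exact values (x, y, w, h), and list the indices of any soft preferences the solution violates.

1. modal.x = 136  [modal.left = content.right + 12]
2. modal.y = 27  [content.top = modal.top]
3. modal.w = 241  [modal.w = list.w]
4. modal.h = 36  [list.top = modal.bottom + 12]

modal = (x=136, y=27, w=241, h=36)
violated soft preferences: 15, 17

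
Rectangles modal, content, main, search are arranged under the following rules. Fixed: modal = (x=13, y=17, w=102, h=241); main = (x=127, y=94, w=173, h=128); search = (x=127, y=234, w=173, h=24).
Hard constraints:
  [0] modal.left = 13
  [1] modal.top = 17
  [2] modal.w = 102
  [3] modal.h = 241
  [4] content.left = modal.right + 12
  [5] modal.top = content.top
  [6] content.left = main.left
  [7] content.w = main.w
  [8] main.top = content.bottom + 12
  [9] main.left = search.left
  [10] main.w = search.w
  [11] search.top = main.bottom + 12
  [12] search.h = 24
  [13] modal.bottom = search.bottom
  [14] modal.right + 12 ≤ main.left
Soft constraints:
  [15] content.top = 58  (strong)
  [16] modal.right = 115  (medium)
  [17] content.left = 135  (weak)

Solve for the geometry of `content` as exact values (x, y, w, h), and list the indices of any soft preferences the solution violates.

1. content.x = 127  [content.left = modal.right + 12]
2. content.y = 17  [modal.top = content.top]
3. content.w = 173  [content.w = main.w]
4. content.h = 65  [main.top = content.bottom + 12]

content = (x=127, y=17, w=173, h=65)
violated soft preferences: 15, 17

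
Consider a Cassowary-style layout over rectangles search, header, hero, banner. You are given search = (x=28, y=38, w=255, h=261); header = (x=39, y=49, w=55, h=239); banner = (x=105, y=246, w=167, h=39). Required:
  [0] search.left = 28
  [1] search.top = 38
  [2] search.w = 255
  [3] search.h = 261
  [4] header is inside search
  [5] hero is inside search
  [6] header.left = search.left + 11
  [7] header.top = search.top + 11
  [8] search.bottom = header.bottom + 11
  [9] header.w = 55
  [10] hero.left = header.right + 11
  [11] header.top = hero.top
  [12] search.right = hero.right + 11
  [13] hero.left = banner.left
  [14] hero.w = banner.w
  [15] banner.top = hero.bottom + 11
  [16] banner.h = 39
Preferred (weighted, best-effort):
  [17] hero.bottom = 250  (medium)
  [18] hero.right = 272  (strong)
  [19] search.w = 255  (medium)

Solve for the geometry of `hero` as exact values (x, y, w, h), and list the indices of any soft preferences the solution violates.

hero = (x=105, y=49, w=167, h=186)
violated soft preferences: 17

1. hero.x = 105  [hero.left = header.right + 11]
2. hero.y = 49  [header.top = hero.top]
3. hero.w = 167  [search.right = hero.right + 11]
4. hero.h = 186  [banner.top = hero.bottom + 11]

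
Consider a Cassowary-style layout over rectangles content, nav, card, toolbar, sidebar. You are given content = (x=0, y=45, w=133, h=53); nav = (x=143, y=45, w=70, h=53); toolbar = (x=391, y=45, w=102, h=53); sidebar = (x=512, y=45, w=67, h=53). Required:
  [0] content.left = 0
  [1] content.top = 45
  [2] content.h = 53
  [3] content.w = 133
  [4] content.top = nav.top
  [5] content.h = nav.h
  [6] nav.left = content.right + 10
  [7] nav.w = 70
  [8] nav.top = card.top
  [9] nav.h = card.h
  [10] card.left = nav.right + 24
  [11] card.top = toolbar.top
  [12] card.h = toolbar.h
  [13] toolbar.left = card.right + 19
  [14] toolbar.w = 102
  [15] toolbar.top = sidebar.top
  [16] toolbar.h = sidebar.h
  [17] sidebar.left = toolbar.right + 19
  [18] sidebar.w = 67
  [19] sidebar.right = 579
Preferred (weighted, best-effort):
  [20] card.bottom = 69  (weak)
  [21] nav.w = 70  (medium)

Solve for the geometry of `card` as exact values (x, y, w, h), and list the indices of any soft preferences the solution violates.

card = (x=237, y=45, w=135, h=53)
violated soft preferences: 20

1. card.y = 45  [nav.top = card.top]
2. card.h = 53  [nav.h = card.h]
3. card.x = 237  [card.left = nav.right + 24]
4. card.w = 135  [toolbar.left = card.right + 19]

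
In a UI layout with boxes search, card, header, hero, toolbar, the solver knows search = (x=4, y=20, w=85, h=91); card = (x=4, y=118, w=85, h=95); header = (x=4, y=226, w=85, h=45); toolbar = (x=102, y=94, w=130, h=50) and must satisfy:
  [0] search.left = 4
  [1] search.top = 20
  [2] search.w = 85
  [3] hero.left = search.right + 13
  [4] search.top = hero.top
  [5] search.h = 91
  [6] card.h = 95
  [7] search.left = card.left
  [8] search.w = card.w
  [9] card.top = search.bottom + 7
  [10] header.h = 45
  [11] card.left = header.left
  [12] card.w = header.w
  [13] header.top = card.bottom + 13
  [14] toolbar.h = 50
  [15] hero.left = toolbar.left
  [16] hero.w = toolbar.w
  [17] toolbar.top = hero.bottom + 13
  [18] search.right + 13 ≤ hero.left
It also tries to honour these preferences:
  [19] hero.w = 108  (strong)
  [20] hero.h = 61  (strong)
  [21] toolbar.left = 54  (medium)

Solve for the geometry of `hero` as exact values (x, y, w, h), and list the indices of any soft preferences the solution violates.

1. hero.x = 102  [hero.left = search.right + 13]
2. hero.y = 20  [search.top = hero.top]
3. hero.w = 130  [hero.w = toolbar.w]
4. hero.h = 61  [toolbar.top = hero.bottom + 13]

hero = (x=102, y=20, w=130, h=61)
violated soft preferences: 19, 21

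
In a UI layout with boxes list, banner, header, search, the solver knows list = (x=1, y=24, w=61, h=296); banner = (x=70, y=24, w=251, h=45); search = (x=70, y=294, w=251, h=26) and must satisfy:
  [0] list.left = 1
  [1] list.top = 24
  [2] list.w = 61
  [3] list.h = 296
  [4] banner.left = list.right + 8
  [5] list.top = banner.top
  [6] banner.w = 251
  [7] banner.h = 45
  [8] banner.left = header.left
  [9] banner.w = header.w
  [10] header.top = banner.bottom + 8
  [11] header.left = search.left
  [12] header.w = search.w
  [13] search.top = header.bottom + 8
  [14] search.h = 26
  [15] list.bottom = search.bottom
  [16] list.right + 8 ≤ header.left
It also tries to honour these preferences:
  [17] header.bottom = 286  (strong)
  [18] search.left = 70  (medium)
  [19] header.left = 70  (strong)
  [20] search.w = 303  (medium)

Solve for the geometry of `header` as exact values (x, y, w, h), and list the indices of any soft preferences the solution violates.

1. header.x = 70  [banner.left = header.left]
2. header.w = 251  [banner.w = header.w]
3. header.y = 77  [header.top = banner.bottom + 8]
4. header.h = 209  [search.top = header.bottom + 8]

header = (x=70, y=77, w=251, h=209)
violated soft preferences: 20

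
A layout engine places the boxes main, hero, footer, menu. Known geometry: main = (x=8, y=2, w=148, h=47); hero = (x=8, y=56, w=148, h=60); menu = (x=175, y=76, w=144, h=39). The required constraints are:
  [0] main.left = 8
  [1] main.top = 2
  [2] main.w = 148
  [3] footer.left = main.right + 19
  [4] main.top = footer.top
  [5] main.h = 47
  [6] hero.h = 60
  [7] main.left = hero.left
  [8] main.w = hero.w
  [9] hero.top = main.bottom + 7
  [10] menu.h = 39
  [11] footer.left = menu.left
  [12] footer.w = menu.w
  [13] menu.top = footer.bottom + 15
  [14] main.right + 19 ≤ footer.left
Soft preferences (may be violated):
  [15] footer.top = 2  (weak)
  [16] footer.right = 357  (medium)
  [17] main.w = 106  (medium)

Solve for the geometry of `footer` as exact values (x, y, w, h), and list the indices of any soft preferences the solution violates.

1. footer.x = 175  [footer.left = main.right + 19]
2. footer.y = 2  [main.top = footer.top]
3. footer.w = 144  [footer.w = menu.w]
4. footer.h = 59  [menu.top = footer.bottom + 15]

footer = (x=175, y=2, w=144, h=59)
violated soft preferences: 16, 17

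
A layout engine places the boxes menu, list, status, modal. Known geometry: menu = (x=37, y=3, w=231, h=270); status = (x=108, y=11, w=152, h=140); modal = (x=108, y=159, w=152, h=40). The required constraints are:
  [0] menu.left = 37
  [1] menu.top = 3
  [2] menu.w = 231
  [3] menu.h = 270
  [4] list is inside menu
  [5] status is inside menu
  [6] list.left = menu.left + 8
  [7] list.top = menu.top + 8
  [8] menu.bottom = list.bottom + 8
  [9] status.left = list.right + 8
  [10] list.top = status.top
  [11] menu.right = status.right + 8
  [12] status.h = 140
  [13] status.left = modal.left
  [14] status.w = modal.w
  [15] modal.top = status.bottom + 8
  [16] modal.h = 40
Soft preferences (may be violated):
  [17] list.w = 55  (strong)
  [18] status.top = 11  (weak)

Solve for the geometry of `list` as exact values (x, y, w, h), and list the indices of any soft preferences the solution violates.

1. list.x = 45  [list.left = menu.left + 8]
2. list.y = 11  [list.top = menu.top + 8]
3. list.h = 254  [menu.bottom = list.bottom + 8]
4. list.w = 55  [status.left = list.right + 8]

list = (x=45, y=11, w=55, h=254)
violated soft preferences: none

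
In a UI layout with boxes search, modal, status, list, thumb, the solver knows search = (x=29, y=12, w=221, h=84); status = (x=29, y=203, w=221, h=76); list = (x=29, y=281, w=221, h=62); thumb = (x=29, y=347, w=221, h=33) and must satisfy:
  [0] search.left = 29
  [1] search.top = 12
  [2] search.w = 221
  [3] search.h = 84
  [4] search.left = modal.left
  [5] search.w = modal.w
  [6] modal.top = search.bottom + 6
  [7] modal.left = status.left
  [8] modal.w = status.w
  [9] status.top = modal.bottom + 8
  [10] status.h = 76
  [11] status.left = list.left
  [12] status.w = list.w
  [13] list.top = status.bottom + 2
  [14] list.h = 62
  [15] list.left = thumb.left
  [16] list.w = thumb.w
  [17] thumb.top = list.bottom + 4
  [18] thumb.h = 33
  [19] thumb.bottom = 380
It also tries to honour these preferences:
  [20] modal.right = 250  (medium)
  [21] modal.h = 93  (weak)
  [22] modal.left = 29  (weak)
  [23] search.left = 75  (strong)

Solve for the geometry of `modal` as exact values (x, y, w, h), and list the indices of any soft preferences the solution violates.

1. modal.x = 29  [search.left = modal.left]
2. modal.w = 221  [search.w = modal.w]
3. modal.y = 102  [modal.top = search.bottom + 6]
4. modal.h = 93  [status.top = modal.bottom + 8]

modal = (x=29, y=102, w=221, h=93)
violated soft preferences: 23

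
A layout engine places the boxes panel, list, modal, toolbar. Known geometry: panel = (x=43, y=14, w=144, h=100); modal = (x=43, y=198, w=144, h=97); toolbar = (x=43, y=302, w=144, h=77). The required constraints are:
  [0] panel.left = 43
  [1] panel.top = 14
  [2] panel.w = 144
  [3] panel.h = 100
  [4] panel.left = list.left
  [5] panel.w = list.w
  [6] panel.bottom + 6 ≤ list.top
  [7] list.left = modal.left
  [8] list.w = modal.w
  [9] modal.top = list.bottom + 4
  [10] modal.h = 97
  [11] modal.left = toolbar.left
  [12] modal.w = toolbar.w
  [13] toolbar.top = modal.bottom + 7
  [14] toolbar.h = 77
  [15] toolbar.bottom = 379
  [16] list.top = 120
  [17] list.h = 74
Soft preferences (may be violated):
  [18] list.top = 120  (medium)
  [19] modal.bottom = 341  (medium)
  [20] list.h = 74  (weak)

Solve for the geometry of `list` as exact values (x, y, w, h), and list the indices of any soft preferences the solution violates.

1. list.x = 43  [panel.left = list.left]
2. list.w = 144  [panel.w = list.w]
3. list.y = 120  [list.top = 120]
4. list.h = 74  [list.h = 74]

list = (x=43, y=120, w=144, h=74)
violated soft preferences: 19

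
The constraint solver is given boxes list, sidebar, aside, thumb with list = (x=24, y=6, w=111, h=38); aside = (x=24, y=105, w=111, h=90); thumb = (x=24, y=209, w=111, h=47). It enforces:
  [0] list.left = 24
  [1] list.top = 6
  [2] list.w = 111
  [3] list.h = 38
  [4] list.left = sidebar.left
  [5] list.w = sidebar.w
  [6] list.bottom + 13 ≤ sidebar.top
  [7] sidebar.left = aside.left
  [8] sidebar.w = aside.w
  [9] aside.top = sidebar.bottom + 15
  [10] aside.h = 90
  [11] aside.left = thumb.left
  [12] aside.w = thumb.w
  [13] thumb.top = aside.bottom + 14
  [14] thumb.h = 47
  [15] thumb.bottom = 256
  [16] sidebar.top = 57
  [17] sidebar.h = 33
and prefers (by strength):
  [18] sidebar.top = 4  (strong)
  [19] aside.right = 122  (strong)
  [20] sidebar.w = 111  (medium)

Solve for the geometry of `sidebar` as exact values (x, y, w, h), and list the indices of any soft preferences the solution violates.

1. sidebar.x = 24  [list.left = sidebar.left]
2. sidebar.w = 111  [list.w = sidebar.w]
3. sidebar.y = 57  [sidebar.top = 57]
4. sidebar.h = 33  [sidebar.h = 33]

sidebar = (x=24, y=57, w=111, h=33)
violated soft preferences: 18, 19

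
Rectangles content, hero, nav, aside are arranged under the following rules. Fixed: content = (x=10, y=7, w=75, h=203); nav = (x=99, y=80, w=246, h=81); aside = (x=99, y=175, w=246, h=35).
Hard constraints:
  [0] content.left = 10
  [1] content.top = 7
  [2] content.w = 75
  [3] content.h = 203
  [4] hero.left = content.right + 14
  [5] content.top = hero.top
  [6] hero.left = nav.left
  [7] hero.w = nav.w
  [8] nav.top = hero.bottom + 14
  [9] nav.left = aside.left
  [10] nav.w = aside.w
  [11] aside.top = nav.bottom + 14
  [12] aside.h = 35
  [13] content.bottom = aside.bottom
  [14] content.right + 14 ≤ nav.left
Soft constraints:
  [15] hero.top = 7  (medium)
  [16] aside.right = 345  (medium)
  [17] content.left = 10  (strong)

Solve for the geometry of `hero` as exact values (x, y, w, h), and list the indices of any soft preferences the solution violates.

hero = (x=99, y=7, w=246, h=59)
violated soft preferences: none

1. hero.x = 99  [hero.left = content.right + 14]
2. hero.y = 7  [content.top = hero.top]
3. hero.w = 246  [hero.w = nav.w]
4. hero.h = 59  [nav.top = hero.bottom + 14]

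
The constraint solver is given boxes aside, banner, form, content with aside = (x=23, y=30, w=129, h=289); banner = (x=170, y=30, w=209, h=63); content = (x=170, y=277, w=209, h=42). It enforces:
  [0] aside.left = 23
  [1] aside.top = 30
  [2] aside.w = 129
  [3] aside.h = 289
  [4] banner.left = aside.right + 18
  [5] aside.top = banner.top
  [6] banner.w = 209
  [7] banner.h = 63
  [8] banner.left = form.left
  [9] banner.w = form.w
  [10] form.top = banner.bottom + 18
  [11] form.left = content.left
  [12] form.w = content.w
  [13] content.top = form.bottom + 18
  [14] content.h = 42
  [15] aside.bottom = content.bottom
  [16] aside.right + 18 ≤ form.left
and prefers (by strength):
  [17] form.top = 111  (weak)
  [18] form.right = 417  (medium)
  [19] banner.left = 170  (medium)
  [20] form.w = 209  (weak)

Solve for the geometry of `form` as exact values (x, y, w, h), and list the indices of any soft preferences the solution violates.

form = (x=170, y=111, w=209, h=148)
violated soft preferences: 18

1. form.x = 170  [banner.left = form.left]
2. form.w = 209  [banner.w = form.w]
3. form.y = 111  [form.top = banner.bottom + 18]
4. form.h = 148  [content.top = form.bottom + 18]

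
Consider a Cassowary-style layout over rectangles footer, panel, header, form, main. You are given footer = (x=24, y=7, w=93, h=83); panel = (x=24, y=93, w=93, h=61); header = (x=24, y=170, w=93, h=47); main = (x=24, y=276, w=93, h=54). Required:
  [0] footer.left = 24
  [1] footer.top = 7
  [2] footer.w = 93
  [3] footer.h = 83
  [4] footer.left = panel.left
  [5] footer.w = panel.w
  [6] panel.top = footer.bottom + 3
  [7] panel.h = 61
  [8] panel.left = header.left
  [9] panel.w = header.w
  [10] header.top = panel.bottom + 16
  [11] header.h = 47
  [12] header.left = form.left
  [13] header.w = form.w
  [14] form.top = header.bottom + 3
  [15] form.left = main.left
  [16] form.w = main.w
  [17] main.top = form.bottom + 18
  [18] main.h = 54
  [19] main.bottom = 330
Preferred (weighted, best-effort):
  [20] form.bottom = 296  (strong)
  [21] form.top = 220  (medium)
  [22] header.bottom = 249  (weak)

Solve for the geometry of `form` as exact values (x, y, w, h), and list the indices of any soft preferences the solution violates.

form = (x=24, y=220, w=93, h=38)
violated soft preferences: 20, 22

1. form.x = 24  [header.left = form.left]
2. form.w = 93  [header.w = form.w]
3. form.y = 220  [form.top = header.bottom + 3]
4. form.h = 38  [main.top = form.bottom + 18]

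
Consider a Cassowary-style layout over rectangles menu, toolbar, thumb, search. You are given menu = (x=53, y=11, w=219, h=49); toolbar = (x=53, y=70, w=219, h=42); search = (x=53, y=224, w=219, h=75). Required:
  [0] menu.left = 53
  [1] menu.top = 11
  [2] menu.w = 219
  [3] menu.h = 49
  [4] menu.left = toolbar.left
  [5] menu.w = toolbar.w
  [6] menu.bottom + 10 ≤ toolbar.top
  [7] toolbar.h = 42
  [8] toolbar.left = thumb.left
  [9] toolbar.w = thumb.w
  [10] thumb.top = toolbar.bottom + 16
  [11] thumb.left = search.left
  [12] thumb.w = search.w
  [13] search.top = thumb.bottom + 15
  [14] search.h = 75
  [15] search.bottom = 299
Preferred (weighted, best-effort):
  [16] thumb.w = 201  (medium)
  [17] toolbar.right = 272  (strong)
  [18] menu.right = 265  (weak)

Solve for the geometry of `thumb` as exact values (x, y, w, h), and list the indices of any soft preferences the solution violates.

thumb = (x=53, y=128, w=219, h=81)
violated soft preferences: 16, 18

1. thumb.x = 53  [toolbar.left = thumb.left]
2. thumb.w = 219  [toolbar.w = thumb.w]
3. thumb.y = 128  [thumb.top = toolbar.bottom + 16]
4. thumb.h = 81  [search.top = thumb.bottom + 15]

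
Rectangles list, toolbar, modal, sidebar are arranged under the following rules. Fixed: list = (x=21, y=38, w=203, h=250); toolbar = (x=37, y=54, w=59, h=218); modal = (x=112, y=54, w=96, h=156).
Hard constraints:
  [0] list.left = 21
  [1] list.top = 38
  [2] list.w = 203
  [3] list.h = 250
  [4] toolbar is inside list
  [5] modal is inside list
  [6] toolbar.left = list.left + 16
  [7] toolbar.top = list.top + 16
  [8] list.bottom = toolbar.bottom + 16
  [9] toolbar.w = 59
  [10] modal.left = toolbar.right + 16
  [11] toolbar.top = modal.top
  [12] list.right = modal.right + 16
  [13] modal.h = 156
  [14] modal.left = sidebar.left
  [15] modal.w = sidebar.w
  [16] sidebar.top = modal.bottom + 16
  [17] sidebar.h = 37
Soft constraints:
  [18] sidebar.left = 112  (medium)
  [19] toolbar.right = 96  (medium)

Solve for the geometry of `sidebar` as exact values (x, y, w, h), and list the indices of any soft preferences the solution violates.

sidebar = (x=112, y=226, w=96, h=37)
violated soft preferences: none

1. sidebar.x = 112  [modal.left = sidebar.left]
2. sidebar.w = 96  [modal.w = sidebar.w]
3. sidebar.y = 226  [sidebar.top = modal.bottom + 16]
4. sidebar.h = 37  [sidebar.h = 37]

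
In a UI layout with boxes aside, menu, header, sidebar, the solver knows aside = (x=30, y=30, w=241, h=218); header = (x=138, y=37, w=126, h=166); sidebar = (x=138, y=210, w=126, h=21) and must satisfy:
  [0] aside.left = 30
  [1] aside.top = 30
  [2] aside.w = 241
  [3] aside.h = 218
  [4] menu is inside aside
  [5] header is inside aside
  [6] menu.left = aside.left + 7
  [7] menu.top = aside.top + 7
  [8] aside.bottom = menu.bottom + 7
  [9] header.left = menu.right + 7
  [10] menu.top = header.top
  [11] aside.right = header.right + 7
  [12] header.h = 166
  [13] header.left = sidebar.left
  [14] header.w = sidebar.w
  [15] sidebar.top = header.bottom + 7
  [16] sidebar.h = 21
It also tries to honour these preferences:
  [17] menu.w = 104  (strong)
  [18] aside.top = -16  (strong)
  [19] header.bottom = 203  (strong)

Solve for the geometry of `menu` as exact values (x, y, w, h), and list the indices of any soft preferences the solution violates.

1. menu.x = 37  [menu.left = aside.left + 7]
2. menu.y = 37  [menu.top = aside.top + 7]
3. menu.h = 204  [aside.bottom = menu.bottom + 7]
4. menu.w = 94  [header.left = menu.right + 7]

menu = (x=37, y=37, w=94, h=204)
violated soft preferences: 17, 18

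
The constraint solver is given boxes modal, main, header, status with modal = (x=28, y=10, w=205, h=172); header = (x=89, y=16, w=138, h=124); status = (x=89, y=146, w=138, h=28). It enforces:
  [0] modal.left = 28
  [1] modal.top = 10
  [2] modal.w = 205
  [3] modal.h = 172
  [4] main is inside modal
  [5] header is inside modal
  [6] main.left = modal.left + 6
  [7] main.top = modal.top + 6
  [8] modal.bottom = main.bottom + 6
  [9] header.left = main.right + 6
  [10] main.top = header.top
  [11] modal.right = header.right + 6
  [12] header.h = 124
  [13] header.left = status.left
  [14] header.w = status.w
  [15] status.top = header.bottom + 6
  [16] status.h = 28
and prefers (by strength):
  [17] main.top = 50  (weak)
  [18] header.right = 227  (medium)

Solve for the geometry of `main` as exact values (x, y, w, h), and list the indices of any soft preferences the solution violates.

1. main.x = 34  [main.left = modal.left + 6]
2. main.y = 16  [main.top = modal.top + 6]
3. main.h = 160  [modal.bottom = main.bottom + 6]
4. main.w = 49  [header.left = main.right + 6]

main = (x=34, y=16, w=49, h=160)
violated soft preferences: 17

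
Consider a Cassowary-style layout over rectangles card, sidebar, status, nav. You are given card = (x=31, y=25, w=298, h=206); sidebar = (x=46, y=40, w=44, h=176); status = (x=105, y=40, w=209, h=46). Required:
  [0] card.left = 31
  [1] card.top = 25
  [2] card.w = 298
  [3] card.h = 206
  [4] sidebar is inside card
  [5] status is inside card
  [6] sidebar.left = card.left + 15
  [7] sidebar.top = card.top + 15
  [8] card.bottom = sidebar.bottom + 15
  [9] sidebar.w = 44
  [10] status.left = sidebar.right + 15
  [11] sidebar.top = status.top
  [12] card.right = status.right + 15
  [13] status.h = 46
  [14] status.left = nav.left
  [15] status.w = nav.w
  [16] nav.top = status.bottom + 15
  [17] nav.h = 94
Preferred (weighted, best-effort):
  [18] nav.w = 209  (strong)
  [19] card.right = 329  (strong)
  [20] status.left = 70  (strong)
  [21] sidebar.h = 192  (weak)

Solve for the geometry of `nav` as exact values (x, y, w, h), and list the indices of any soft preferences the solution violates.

1. nav.x = 105  [status.left = nav.left]
2. nav.w = 209  [status.w = nav.w]
3. nav.y = 101  [nav.top = status.bottom + 15]
4. nav.h = 94  [nav.h = 94]

nav = (x=105, y=101, w=209, h=94)
violated soft preferences: 20, 21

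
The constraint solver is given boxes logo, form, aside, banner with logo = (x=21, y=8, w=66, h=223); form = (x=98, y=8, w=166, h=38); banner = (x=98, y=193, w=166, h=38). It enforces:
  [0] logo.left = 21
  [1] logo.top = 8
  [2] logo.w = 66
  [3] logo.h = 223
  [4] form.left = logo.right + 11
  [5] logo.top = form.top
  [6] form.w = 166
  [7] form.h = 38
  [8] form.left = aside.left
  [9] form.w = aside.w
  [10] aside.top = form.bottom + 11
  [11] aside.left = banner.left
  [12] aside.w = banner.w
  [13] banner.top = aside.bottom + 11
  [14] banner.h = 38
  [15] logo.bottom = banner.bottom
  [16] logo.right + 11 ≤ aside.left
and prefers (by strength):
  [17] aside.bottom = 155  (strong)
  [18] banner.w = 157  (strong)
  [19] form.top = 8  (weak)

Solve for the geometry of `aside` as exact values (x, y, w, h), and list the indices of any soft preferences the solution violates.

aside = (x=98, y=57, w=166, h=125)
violated soft preferences: 17, 18

1. aside.x = 98  [form.left = aside.left]
2. aside.w = 166  [form.w = aside.w]
3. aside.y = 57  [aside.top = form.bottom + 11]
4. aside.h = 125  [banner.top = aside.bottom + 11]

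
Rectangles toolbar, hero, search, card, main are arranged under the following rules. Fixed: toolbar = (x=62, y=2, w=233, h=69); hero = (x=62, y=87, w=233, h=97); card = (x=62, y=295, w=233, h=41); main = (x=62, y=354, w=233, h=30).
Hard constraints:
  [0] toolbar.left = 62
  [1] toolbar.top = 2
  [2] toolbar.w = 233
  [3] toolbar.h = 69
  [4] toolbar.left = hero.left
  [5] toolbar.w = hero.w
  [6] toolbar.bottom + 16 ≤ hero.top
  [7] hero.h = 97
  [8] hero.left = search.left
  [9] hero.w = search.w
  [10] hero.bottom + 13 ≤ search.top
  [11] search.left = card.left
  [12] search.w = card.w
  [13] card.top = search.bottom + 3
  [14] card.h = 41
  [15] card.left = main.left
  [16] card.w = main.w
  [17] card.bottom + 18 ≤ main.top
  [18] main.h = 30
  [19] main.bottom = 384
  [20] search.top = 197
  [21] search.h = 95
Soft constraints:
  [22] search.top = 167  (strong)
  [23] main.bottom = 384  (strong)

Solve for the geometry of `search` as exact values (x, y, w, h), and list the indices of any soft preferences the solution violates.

search = (x=62, y=197, w=233, h=95)
violated soft preferences: 22

1. search.x = 62  [hero.left = search.left]
2. search.w = 233  [hero.w = search.w]
3. search.y = 197  [search.top = 197]
4. search.h = 95  [search.h = 95]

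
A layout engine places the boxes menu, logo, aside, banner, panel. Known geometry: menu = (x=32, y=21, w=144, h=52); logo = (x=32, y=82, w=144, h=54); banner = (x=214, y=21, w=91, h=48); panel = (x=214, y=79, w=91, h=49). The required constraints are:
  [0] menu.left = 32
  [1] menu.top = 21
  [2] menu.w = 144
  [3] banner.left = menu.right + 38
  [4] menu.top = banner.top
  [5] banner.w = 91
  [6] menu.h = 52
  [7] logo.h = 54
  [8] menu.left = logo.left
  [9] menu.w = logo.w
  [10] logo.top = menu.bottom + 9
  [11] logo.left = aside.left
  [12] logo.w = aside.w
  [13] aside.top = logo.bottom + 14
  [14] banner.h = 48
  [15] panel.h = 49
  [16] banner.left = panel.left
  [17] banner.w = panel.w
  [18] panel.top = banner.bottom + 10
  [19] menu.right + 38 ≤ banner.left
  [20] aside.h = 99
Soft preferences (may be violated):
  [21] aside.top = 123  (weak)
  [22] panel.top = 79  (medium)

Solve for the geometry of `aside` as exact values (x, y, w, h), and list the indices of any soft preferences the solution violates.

aside = (x=32, y=150, w=144, h=99)
violated soft preferences: 21

1. aside.x = 32  [logo.left = aside.left]
2. aside.w = 144  [logo.w = aside.w]
3. aside.y = 150  [aside.top = logo.bottom + 14]
4. aside.h = 99  [aside.h = 99]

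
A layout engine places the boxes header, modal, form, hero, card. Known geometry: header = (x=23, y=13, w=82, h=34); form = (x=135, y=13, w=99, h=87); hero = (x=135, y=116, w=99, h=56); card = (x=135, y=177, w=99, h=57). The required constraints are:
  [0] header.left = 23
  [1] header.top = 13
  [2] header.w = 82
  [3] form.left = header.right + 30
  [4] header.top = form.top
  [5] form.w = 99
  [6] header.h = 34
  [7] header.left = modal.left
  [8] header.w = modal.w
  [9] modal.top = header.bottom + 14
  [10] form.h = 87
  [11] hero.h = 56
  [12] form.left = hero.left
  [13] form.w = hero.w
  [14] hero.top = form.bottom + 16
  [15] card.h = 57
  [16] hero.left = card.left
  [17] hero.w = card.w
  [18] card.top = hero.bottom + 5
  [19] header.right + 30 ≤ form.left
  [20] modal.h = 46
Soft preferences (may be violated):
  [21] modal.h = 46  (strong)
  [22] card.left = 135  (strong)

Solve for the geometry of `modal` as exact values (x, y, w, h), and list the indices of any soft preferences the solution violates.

modal = (x=23, y=61, w=82, h=46)
violated soft preferences: none

1. modal.x = 23  [header.left = modal.left]
2. modal.w = 82  [header.w = modal.w]
3. modal.y = 61  [modal.top = header.bottom + 14]
4. modal.h = 46  [modal.h = 46]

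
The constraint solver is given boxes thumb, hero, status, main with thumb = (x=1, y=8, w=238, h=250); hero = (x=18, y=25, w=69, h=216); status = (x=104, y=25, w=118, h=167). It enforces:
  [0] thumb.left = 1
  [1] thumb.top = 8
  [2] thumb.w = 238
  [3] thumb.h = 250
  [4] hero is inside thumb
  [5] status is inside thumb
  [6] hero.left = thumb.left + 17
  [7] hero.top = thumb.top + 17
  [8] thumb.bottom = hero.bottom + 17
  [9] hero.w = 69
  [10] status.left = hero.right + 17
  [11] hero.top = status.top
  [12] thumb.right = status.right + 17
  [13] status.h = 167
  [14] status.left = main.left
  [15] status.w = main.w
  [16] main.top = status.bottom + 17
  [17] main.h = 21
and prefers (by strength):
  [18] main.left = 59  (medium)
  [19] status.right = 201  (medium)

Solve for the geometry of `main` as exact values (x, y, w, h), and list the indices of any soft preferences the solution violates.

1. main.x = 104  [status.left = main.left]
2. main.w = 118  [status.w = main.w]
3. main.y = 209  [main.top = status.bottom + 17]
4. main.h = 21  [main.h = 21]

main = (x=104, y=209, w=118, h=21)
violated soft preferences: 18, 19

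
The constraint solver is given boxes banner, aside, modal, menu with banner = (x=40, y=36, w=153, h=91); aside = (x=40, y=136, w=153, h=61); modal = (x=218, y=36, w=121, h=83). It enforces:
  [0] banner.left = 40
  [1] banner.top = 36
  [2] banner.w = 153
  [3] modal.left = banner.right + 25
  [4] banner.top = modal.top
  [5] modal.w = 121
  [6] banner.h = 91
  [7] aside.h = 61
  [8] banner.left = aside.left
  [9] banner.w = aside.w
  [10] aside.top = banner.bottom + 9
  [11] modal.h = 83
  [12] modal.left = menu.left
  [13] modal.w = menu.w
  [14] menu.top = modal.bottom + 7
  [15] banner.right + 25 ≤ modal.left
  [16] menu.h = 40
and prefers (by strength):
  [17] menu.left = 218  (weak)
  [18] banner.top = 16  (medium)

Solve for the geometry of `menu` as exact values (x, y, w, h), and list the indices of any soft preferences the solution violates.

menu = (x=218, y=126, w=121, h=40)
violated soft preferences: 18

1. menu.x = 218  [modal.left = menu.left]
2. menu.w = 121  [modal.w = menu.w]
3. menu.y = 126  [menu.top = modal.bottom + 7]
4. menu.h = 40  [menu.h = 40]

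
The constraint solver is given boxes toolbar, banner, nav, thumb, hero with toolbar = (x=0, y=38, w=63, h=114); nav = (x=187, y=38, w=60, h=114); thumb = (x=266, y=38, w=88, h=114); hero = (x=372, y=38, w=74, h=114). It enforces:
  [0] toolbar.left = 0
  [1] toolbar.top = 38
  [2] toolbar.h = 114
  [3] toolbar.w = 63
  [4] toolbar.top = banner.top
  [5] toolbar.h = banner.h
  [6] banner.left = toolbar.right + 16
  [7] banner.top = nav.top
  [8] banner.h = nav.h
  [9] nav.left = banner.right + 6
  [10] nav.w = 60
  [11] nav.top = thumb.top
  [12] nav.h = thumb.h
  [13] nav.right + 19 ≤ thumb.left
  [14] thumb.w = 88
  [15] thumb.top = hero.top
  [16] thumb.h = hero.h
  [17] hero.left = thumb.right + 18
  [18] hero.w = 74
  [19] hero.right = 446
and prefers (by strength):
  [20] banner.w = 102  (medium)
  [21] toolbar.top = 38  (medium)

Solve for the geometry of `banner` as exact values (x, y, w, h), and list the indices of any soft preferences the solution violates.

1. banner.y = 38  [toolbar.top = banner.top]
2. banner.h = 114  [toolbar.h = banner.h]
3. banner.x = 79  [banner.left = toolbar.right + 16]
4. banner.w = 102  [nav.left = banner.right + 6]

banner = (x=79, y=38, w=102, h=114)
violated soft preferences: none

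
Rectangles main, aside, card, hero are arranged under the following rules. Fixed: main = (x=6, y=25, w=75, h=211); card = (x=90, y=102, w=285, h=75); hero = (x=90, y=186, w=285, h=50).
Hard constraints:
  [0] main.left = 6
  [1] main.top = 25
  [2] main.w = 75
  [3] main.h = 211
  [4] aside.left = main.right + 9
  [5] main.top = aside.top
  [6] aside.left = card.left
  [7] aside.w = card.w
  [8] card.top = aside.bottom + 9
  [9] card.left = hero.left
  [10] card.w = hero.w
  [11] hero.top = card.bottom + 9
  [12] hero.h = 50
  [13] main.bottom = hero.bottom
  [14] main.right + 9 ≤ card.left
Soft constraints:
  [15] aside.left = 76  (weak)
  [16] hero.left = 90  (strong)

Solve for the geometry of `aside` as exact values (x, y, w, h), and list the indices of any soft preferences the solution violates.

1. aside.x = 90  [aside.left = main.right + 9]
2. aside.y = 25  [main.top = aside.top]
3. aside.w = 285  [aside.w = card.w]
4. aside.h = 68  [card.top = aside.bottom + 9]

aside = (x=90, y=25, w=285, h=68)
violated soft preferences: 15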